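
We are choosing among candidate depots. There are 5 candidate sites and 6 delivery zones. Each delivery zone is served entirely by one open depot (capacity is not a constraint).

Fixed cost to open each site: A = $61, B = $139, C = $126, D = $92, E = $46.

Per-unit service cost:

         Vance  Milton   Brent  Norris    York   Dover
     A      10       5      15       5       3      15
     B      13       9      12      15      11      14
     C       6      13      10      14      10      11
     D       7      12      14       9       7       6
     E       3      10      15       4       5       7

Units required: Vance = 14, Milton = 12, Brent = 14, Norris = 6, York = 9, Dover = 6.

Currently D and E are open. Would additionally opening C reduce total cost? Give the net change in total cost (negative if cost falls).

Current service cost with {D, E}: 463.
Adding C: each delivery zone re-picks its cheapest; new service cost 407, saving 56.
Extra fixed cost: 126. Net change = 126 − 56 = 70.
(Totals: 601 → 671.)

No — net change +70 (cost rises by 70).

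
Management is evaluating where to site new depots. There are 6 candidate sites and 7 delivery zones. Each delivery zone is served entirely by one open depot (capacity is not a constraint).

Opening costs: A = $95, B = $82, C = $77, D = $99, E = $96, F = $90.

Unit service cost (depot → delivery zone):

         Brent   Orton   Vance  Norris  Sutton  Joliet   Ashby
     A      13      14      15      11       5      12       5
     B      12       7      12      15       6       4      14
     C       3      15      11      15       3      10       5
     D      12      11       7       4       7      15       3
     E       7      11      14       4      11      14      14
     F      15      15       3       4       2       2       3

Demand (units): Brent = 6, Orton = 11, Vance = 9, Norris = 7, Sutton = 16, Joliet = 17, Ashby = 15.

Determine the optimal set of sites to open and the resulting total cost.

Open B and F; minimum total cost 487.

For any fixed open set, each delivery zone goes to its cheapest open site; total = fixed + service.
{B, F}: Brent→B 12·6=72, Orton→B 7·11=77, Vance→F 3·9=27, Norris→F 4·7=28, Sutton→F 2·16=32, Joliet→F 2·17=34, Ashby→F 3·15=45. Service 315; fixed 172; total 487.
{B, C, F}: service 261 + fixed 249 = 510
{F}: Brent→F 15·6=90, Orton→F 15·11=165, Vance→F 3·9=27, Norris→F 4·7=28, Sutton→F 2·16=32, Joliet→F 2·17=34, Ashby→F 3·15=45. Service 421; fixed 90; total 511.
{A, B, C, D, E, F}: service 261 + fixed 539 = 800
No other subset beats 487.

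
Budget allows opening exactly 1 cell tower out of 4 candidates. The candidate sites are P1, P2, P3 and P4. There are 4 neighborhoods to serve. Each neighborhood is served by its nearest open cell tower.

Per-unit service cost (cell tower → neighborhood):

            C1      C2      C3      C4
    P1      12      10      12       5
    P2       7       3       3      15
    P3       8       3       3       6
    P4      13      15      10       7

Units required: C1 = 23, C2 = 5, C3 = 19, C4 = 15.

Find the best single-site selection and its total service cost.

Choose P3 only; total service cost 346.

With exactly 1 open, each neighborhood uses its cheapest among the chosen.
{P3}: C1→P3 8·23=184, C2→P3 3·5=15, C3→P3 3·19=57, C4→P3 6·15=90. Service cost 346.
{P2}: service cost 458
{P1}: service cost 629
Among all 4 size-1 choices, {P3} is lowest.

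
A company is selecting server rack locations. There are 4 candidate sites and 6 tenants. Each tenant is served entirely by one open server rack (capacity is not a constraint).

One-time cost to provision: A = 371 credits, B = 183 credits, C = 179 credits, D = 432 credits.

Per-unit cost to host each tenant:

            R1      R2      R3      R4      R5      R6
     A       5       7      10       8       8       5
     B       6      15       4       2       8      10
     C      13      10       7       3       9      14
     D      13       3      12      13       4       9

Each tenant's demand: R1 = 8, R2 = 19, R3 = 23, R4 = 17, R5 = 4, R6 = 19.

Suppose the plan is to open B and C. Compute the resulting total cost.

Each tenant is assigned to its cheapest site among the open ones.
{B, C}: R1→B 6·8=48, R2→C 10·19=190, R3→B 4·23=92, R4→B 2·17=34, R5→B 8·4=32, R6→B 10·19=190. Service 586; fixed 362; total 948.

Total cost: 948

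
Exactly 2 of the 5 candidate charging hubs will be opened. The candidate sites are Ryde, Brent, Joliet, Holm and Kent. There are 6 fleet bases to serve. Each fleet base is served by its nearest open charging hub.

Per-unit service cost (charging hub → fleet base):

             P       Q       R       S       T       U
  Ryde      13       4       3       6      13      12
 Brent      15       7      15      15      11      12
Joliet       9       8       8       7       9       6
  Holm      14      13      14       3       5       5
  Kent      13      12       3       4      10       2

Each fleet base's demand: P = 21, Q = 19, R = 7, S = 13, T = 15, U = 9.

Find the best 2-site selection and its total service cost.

Choose Ryde and Holm; total service cost 529.

With exactly 2 open, each fleet base uses its cheapest among the chosen.
{Ryde, Holm}: P→Ryde 13·21=273, Q→Ryde 4·19=76, R→Ryde 3·7=21, S→Holm 3·13=39, T→Holm 5·15=75, U→Holm 5·9=45. Service cost 529.
{Ryde, Joliet}: service cost 553
{Joliet, Holm}: service cost 556
Among all 10 size-2 choices, {Ryde, Holm} is lowest.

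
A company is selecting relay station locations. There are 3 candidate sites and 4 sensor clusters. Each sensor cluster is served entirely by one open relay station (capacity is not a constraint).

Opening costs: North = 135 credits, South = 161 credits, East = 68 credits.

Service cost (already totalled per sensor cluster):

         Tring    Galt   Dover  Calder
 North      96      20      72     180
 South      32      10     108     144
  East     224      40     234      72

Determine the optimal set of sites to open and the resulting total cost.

For any fixed open set, each sensor cluster goes to its cheapest open site; total = fixed + service.
{South, East}: Tring→South 32, Galt→South 10, Dover→South 108, Calder→East 72. Service 222; fixed 229; total 451.
{South}: service 294 + fixed 161 = 455
{North, East}: service 260 + fixed 203 = 463
{North, South, East}: service 186 + fixed 364 = 550
No other subset beats 451.

Open South and East; minimum total cost 451.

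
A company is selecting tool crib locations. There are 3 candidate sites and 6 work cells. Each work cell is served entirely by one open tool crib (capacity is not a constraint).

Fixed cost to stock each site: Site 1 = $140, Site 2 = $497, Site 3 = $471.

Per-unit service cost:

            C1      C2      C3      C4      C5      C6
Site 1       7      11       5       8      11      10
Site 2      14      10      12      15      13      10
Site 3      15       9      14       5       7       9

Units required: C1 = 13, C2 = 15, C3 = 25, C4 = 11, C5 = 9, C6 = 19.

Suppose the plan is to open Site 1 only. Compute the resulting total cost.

Each work cell is assigned to its cheapest site among the open ones.
{Site 1}: C1→Site 1 7·13=91, C2→Site 1 11·15=165, C3→Site 1 5·25=125, C4→Site 1 8·11=88, C5→Site 1 11·9=99, C6→Site 1 10·19=190. Service 758; fixed 140; total 898.

Total cost: 898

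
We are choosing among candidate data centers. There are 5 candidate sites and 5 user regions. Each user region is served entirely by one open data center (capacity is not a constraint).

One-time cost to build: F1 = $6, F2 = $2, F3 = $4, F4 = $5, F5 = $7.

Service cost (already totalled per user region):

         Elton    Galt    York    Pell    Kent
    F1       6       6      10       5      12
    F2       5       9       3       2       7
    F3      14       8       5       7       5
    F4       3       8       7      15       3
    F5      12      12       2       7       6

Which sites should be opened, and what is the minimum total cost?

Open F2 and F4; minimum total cost 26.

For any fixed open set, each user region goes to its cheapest open site; total = fixed + service.
{F2, F4}: Elton→F4 3, Galt→F4 8, York→F2 3, Pell→F2 2, Kent→F4 3. Service 19; fixed 7; total 26.
{F2}: Elton→F2 5, Galt→F2 9, York→F2 3, Pell→F2 2, Kent→F2 7. Service 26; fixed 2; total 28.
{F2, F3}: service 23 + fixed 6 = 29
{F1, F2, F3, F4, F5}: Elton→F4 3, Galt→F1 6, York→F5 2, Pell→F2 2, Kent→F4 3. Service 16; fixed 24; total 40.
No other subset beats 26.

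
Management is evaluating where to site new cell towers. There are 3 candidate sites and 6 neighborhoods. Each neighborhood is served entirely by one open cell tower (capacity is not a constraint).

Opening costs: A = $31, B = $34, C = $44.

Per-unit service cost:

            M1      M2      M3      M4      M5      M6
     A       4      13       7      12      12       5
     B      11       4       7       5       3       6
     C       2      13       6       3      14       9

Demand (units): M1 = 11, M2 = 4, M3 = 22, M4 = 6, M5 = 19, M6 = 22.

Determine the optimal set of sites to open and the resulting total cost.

Open B and C; minimum total cost 455.

For any fixed open set, each neighborhood goes to its cheapest open site; total = fixed + service.
{B, C}: M1→C 2·11=22, M2→B 4·4=16, M3→C 6·22=132, M4→C 3·6=18, M5→B 3·19=57, M6→B 6·22=132. Service 377; fixed 78; total 455.
{A, B, C}: service 355 + fixed 109 = 464
{A, B}: service 411 + fixed 65 = 476
{A}: M1→A 4·11=44, M2→A 13·4=52, M3→A 7·22=154, M4→A 12·6=72, M5→A 12·19=228, M6→A 5·22=110. Service 660; fixed 31; total 691.
No other subset beats 455.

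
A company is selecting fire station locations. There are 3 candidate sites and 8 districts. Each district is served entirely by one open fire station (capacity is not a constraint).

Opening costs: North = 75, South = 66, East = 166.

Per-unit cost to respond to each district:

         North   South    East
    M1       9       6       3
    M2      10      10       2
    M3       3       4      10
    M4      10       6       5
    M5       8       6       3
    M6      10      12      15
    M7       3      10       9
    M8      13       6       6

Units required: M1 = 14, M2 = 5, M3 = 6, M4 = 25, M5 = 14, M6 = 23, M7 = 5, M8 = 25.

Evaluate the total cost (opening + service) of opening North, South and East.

Total cost: 939

Each district is assigned to its cheapest site among the open ones.
{North, South, East}: M1→East 3·14=42, M2→East 2·5=10, M3→North 3·6=18, M4→East 5·25=125, M5→East 3·14=42, M6→North 10·23=230, M7→North 3·5=15, M8→South 6·25=150. Service 632; fixed 307; total 939.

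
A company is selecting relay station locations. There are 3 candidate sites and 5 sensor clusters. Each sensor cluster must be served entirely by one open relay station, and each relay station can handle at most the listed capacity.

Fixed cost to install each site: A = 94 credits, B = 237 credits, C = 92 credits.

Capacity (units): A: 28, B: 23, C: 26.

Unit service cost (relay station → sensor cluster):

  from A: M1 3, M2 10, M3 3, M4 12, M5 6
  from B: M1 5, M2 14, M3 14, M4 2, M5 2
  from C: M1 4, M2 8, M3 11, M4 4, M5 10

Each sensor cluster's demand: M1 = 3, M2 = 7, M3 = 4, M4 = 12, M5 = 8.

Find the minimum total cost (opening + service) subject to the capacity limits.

Open {A, C}: M1→A 3·3=9, M2→C 8·7=56, M3→A 3·4=12, M4→C 4·12=48, M5→A 6·8=48.
Loads: A carries 15/28, C carries 19/26. Service 173; fixed 186; total 359.
Next best feasible plan costs 362.

Minimum total cost: 359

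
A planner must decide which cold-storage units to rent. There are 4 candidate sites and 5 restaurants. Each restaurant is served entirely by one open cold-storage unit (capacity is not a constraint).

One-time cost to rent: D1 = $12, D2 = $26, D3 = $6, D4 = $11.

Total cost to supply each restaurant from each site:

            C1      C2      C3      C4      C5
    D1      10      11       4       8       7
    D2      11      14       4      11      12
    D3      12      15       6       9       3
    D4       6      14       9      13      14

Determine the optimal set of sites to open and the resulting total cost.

For any fixed open set, each restaurant goes to its cheapest open site; total = fixed + service.
{D3}: C1→D3 12, C2→D3 15, C3→D3 6, C4→D3 9, C5→D3 3. Service 45; fixed 6; total 51.
{D1}: service 40 + fixed 12 = 52
{D1, D3}: service 36 + fixed 18 = 54
{D1, D2, D3, D4}: service 32 + fixed 55 = 87
(All 15 nonempty subsets were checked; D3 only is lowest.)

Open D3 only; minimum total cost 51.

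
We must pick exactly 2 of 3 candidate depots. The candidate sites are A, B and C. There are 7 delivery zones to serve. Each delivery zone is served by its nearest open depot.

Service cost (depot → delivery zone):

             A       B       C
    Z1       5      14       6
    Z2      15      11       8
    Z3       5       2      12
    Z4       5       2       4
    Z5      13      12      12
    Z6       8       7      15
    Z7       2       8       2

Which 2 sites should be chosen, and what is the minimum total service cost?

With exactly 2 open, each delivery zone uses its cheapest among the chosen.
{B, C}: Z1→C 6, Z2→C 8, Z3→B 2, Z4→B 2, Z5→B 12, Z6→B 7, Z7→C 2. Service cost 39.
{A, B}: service cost 41
{A, C}: service cost 44
Among all 3 size-2 choices, {B, C} is lowest.

Choose B and C; total service cost 39.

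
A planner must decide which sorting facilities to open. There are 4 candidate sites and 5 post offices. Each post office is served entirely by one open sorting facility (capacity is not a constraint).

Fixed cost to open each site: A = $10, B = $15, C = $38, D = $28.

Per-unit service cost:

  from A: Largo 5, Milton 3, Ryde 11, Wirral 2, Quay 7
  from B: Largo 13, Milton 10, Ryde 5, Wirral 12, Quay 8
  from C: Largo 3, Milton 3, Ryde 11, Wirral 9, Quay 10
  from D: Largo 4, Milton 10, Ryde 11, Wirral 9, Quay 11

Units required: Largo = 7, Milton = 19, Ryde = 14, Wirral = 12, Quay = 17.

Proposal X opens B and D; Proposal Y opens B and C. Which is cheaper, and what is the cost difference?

Proposal Y is cheaper by 130.

Proposal X: {B, D}: Largo→D 4·7=28, Milton→B 10·19=190, Ryde→B 5·14=70, Wirral→D 9·12=108, Quay→B 8·17=136. Service 532; fixed 43; total 575.
Proposal Y: {B, C}: Largo→C 3·7=21, Milton→C 3·19=57, Ryde→B 5·14=70, Wirral→C 9·12=108, Quay→B 8·17=136. Service 392; fixed 53; total 445.
Difference: |575 − 445| = 130.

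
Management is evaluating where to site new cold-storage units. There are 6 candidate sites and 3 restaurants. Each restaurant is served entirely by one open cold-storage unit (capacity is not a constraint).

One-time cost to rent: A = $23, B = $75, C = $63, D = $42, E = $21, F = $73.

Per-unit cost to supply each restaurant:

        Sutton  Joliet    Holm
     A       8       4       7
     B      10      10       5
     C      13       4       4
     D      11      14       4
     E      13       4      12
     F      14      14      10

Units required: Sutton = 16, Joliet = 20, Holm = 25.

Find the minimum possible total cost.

Minimum total cost: 373

For any fixed open set, each restaurant goes to its cheapest open site; total = fixed + service.
{A, D}: Sutton→A 8·16=128, Joliet→A 4·20=80, Holm→D 4·25=100. Service 308; fixed 65; total 373.
{A, C}: Sutton→A 8·16=128, Joliet→A 4·20=80, Holm→C 4·25=100. Service 308; fixed 86; total 394.
{A, D, E}: service 308 + fixed 86 = 394
{A, B, C, D, E, F}: service 308 + fixed 297 = 605
No other subset beats 373.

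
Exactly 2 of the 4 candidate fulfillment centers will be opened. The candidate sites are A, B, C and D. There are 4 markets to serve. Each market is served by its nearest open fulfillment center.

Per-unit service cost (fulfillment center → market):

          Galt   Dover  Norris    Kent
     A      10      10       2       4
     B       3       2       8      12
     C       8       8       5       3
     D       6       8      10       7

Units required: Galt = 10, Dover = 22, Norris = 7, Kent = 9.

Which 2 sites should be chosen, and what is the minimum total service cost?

Choose A and B; total service cost 124.

With exactly 2 open, each market uses its cheapest among the chosen.
{A, B}: Galt→B 3·10=30, Dover→B 2·22=44, Norris→A 2·7=14, Kent→A 4·9=36. Service cost 124.
{B, C}: service cost 136
{B, D}: service cost 193
Among all 6 size-2 choices, {A, B} is lowest.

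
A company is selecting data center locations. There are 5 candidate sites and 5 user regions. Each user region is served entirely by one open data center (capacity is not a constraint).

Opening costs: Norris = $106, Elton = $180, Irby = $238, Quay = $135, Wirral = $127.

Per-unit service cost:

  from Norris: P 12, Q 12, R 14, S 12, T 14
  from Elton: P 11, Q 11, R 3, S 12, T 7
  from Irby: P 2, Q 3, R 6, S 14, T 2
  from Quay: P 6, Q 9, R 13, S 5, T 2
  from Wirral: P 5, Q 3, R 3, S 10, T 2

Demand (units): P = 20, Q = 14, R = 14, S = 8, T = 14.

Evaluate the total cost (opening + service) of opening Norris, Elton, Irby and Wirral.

Total cost: 883

Each user region is assigned to its cheapest site among the open ones.
{Norris, Elton, Irby, Wirral}: P→Irby 2·20=40, Q→Irby 3·14=42, R→Elton 3·14=42, S→Wirral 10·8=80, T→Irby 2·14=28. Service 232; fixed 651; total 883.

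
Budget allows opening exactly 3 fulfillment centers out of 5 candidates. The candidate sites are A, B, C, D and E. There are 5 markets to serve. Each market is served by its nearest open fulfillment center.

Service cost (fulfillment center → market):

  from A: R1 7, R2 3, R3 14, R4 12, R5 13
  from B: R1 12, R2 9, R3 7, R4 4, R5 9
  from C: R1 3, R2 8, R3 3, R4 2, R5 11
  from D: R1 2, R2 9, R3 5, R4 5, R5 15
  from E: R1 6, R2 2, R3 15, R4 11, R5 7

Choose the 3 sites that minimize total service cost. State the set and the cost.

With exactly 3 open, each market uses its cheapest among the chosen.
{C, D, E}: R1→D 2, R2→E 2, R3→C 3, R4→C 2, R5→E 7. Service cost 16.
{A, C, E}: service cost 17
{B, C, E}: service cost 17
Among all 10 size-3 choices, {C, D, E} is lowest.

Choose C, D and E; total service cost 16.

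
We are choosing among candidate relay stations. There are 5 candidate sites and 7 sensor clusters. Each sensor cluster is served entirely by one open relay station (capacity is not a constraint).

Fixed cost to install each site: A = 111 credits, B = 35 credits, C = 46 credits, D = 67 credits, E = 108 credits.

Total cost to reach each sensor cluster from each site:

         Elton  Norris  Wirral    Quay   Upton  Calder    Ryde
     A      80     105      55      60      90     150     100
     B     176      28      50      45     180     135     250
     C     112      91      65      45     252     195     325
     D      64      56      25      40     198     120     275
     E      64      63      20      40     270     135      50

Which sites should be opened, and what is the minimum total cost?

Open B and E; minimum total cost 660.

For any fixed open set, each sensor cluster goes to its cheapest open site; total = fixed + service.
{B, E}: Elton→E 64, Norris→B 28, Wirral→E 20, Quay→E 40, Upton→B 180, Calder→B 135, Ryde→E 50. Service 517; fixed 143; total 660.
{A, D}: service 495 + fixed 178 = 673
{A, B}: Elton→A 80, Norris→B 28, Wirral→B 50, Quay→B 45, Upton→A 90, Calder→B 135, Ryde→A 100. Service 528; fixed 146; total 674.
{A, B, C, D, E}: Elton→D 64, Norris→B 28, Wirral→E 20, Quay→D 40, Upton→A 90, Calder→D 120, Ryde→E 50. Service 412; fixed 367; total 779.
No other subset beats 660.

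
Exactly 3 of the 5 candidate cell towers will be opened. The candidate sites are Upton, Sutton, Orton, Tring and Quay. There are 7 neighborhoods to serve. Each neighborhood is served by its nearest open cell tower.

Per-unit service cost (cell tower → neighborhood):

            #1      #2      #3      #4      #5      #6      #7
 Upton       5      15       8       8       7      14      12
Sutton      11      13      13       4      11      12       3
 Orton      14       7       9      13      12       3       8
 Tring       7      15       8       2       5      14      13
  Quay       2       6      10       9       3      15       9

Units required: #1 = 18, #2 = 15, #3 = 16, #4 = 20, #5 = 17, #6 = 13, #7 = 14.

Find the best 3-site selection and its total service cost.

Choose Sutton, Orton and Quay; total service cost 482.

With exactly 3 open, each neighborhood uses its cheapest among the chosen.
{Sutton, Orton, Quay}: #1→Quay 2·18=36, #2→Quay 6·15=90, #3→Orton 9·16=144, #4→Sutton 4·20=80, #5→Quay 3·17=51, #6→Orton 3·13=39, #7→Sutton 3·14=42. Service cost 482.
{Orton, Tring, Quay}: service cost 496
{Sutton, Tring, Quay}: service cost 543
Among all 10 size-3 choices, {Sutton, Orton, Quay} is lowest.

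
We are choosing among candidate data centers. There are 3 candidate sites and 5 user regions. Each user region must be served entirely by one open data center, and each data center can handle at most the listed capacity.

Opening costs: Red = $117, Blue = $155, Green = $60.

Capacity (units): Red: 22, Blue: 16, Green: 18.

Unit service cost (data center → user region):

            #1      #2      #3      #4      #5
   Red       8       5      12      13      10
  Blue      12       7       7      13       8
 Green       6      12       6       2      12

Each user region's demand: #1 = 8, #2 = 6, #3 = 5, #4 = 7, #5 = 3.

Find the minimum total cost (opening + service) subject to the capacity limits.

Minimum total cost: 345

Open {Red, Green}: #1→Red 8·8=64, #2→Red 5·6=30, #3→Green 6·5=30, #4→Green 2·7=14, #5→Red 10·3=30.
Loads: Red carries 17/22, Green carries 12/18. Service 168; fixed 177; total 345.
Next best feasible plan costs 351.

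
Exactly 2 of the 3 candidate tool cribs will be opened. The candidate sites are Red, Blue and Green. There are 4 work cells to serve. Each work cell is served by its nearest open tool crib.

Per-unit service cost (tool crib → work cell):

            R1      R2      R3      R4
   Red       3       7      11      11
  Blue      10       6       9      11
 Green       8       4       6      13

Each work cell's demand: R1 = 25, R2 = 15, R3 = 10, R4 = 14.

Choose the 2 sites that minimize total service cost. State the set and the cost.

Choose Red and Green; total service cost 349.

With exactly 2 open, each work cell uses its cheapest among the chosen.
{Red, Green}: R1→Red 3·25=75, R2→Green 4·15=60, R3→Green 6·10=60, R4→Red 11·14=154. Service cost 349.
{Red, Blue}: service cost 409
{Blue, Green}: service cost 474
Among all 3 size-2 choices, {Red, Green} is lowest.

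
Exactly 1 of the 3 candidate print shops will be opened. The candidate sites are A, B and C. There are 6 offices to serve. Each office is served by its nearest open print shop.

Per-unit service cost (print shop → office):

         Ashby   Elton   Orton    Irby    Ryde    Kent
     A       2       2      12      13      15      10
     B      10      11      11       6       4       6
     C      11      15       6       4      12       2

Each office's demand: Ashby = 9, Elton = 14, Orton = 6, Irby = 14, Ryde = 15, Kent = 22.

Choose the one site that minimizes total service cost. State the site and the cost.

With exactly 1 open, each office uses its cheapest among the chosen.
{B}: Ashby→B 10·9=90, Elton→B 11·14=154, Orton→B 11·6=66, Irby→B 6·14=84, Ryde→B 4·15=60, Kent→B 6·22=132. Service cost 586.
{C}: service cost 625
{A}: service cost 745
Among all 3 size-1 choices, {B} is lowest.

Choose B only; total service cost 586.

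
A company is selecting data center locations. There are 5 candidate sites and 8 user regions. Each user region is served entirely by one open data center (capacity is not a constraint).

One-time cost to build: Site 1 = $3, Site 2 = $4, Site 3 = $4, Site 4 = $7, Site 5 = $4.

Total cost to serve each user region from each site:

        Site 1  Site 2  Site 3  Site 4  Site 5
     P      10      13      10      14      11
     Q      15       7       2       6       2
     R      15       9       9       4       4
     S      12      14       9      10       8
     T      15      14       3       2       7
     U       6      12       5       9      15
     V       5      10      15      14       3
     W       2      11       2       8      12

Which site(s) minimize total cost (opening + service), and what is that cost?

Open Site 3 and Site 5; minimum total cost 45.

For any fixed open set, each user region goes to its cheapest open site; total = fixed + service.
{Site 3, Site 5}: P→Site 3 10, Q→Site 3 2, R→Site 5 4, S→Site 5 8, T→Site 3 3, U→Site 3 5, V→Site 5 3, W→Site 3 2. Service 37; fixed 8; total 45.
{Site 1, Site 3, Site 5}: P→Site 1 10, Q→Site 3 2, R→Site 5 4, S→Site 5 8, T→Site 3 3, U→Site 3 5, V→Site 5 3, W→Site 1 2. Service 37; fixed 11; total 48.
{Site 1, Site 5}: service 42 + fixed 7 = 49
{Site 1, Site 2, Site 3, Site 4, Site 5}: P→Site 1 10, Q→Site 3 2, R→Site 4 4, S→Site 5 8, T→Site 4 2, U→Site 3 5, V→Site 5 3, W→Site 1 2. Service 36; fixed 22; total 58.
No other subset beats 45.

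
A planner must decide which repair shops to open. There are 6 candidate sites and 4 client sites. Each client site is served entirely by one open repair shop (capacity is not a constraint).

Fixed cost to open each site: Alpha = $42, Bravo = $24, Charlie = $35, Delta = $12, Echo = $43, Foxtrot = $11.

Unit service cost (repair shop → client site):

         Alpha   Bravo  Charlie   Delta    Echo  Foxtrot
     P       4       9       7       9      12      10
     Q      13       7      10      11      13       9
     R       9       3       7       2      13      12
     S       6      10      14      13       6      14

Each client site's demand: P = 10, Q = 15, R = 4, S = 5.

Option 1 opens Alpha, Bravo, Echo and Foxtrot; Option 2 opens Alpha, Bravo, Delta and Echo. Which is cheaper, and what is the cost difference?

Option 2 is cheaper by 3.

Option 1: {Alpha, Bravo, Echo, Foxtrot}: P→Alpha 4·10=40, Q→Bravo 7·15=105, R→Bravo 3·4=12, S→Alpha 6·5=30. Service 187; fixed 120; total 307.
Option 2: {Alpha, Bravo, Delta, Echo}: P→Alpha 4·10=40, Q→Bravo 7·15=105, R→Delta 2·4=8, S→Alpha 6·5=30. Service 183; fixed 121; total 304.
Difference: |307 − 304| = 3.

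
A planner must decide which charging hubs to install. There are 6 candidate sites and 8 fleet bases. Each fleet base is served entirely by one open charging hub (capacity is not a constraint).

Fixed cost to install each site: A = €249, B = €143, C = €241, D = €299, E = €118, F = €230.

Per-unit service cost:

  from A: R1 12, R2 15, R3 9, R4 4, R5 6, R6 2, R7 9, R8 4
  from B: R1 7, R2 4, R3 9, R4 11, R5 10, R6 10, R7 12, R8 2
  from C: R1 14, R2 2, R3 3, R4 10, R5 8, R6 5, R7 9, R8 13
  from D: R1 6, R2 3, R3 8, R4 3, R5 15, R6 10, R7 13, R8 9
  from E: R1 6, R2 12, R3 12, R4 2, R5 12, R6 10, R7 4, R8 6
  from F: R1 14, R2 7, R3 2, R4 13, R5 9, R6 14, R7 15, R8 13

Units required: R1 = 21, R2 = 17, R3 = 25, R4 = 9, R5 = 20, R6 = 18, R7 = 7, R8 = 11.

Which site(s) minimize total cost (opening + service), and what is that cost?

For any fixed open set, each fleet base goes to its cheapest open site; total = fixed + service.
{C, E}: R1→E 6·21=126, R2→C 2·17=34, R3→C 3·25=75, R4→E 2·9=18, R5→C 8·20=160, R6→C 5·18=90, R7→E 4·7=28, R8→E 6·11=66. Service 597; fixed 359; total 956.
{B, C, E}: service 553 + fixed 502 = 1055
{B, C}: service 681 + fixed 384 = 1065
{A, B, C, D, E, F}: R1→D 6·21=126, R2→C 2·17=34, R3→F 2·25=50, R4→E 2·9=18, R5→A 6·20=120, R6→A 2·18=36, R7→E 4·7=28, R8→B 2·11=22. Service 434; fixed 1280; total 1714.
No other subset beats 956.

Open C and E; minimum total cost 956.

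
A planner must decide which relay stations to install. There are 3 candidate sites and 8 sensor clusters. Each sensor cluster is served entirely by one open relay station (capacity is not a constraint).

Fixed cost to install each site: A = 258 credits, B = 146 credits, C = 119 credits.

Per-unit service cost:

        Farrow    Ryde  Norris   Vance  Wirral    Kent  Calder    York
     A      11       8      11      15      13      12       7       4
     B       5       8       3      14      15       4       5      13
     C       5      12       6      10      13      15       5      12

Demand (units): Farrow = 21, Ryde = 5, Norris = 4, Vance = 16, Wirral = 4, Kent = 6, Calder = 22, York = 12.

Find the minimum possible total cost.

For any fixed open set, each sensor cluster goes to its cheapest open site; total = fixed + service.
{C}: Farrow→C 5·21=105, Ryde→C 12·5=60, Norris→C 6·4=24, Vance→C 10·16=160, Wirral→C 13·4=52, Kent→C 15·6=90, Calder→C 5·22=110, York→C 12·12=144. Service 745; fixed 119; total 864.
{B}: Farrow→B 5·21=105, Ryde→B 8·5=40, Norris→B 3·4=12, Vance→B 14·16=224, Wirral→B 15·4=60, Kent→B 4·6=24, Calder→B 5·22=110, York→B 13·12=156. Service 731; fixed 146; total 877.
{B, C}: service 647 + fixed 265 = 912
{A, B, C}: Farrow→B 5·21=105, Ryde→A 8·5=40, Norris→B 3·4=12, Vance→C 10·16=160, Wirral→A 13·4=52, Kent→B 4·6=24, Calder→B 5·22=110, York→A 4·12=48. Service 551; fixed 523; total 1074.
(All 7 nonempty subsets were checked; C only is lowest.)

Minimum total cost: 864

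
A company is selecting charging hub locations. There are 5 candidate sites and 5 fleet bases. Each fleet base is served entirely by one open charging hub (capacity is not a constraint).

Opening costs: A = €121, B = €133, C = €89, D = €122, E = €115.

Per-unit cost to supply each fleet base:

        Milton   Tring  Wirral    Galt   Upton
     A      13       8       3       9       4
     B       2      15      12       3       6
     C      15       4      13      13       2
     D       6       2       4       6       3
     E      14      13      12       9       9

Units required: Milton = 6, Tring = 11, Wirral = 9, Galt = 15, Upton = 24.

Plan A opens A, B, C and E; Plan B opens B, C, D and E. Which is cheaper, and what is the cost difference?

Plan A: {A, B, C, E}: Milton→B 2·6=12, Tring→C 4·11=44, Wirral→A 3·9=27, Galt→B 3·15=45, Upton→C 2·24=48. Service 176; fixed 458; total 634.
Plan B: {B, C, D, E}: Milton→B 2·6=12, Tring→D 2·11=22, Wirral→D 4·9=36, Galt→B 3·15=45, Upton→C 2·24=48. Service 163; fixed 459; total 622.
Difference: |634 − 622| = 12.

Plan B is cheaper by 12.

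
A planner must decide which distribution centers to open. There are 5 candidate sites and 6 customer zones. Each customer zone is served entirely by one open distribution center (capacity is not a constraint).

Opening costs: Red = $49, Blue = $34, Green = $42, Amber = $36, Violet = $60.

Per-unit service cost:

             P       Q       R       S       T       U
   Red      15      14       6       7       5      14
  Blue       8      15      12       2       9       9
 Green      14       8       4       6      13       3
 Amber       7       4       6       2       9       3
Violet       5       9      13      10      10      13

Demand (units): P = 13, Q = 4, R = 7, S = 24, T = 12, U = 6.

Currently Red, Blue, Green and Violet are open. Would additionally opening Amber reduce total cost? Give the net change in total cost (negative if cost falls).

No — net change +20 (cost rises by 20).

Current service cost with {Red, Blue, Green, Violet}: 251.
Adding Amber: each customer zone re-picks its cheapest; new service cost 235, saving 16.
Extra fixed cost: 36. Net change = 36 − 16 = 20.
(Totals: 436 → 456.)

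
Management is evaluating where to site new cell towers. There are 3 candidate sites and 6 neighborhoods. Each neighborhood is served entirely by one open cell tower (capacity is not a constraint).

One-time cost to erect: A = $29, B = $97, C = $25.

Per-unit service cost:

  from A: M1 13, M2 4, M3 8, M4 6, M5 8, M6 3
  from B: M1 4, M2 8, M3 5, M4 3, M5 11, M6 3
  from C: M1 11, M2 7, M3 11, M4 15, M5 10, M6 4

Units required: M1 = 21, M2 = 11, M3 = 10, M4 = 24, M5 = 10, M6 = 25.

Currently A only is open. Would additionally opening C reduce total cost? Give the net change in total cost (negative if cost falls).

Yes — net change −17 (cost falls by 17).

Current service cost with {A}: 696.
Adding C: each neighborhood re-picks its cheapest; new service cost 654, saving 42.
Extra fixed cost: 25. Net change = 25 − 42 = -17.
(Totals: 725 → 708.)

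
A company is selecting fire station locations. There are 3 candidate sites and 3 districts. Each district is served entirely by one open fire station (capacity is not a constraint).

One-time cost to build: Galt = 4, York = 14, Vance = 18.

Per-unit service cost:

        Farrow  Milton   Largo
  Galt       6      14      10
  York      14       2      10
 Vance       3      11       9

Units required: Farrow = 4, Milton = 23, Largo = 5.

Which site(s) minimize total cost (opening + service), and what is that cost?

For any fixed open set, each district goes to its cheapest open site; total = fixed + service.
{York, Vance}: Farrow→Vance 3·4=12, Milton→York 2·23=46, Largo→Vance 9·5=45. Service 103; fixed 32; total 135.
{Galt, York}: service 120 + fixed 18 = 138
{Galt, York, Vance}: service 103 + fixed 36 = 139
{Galt}: service 396 + fixed 4 = 400
(All 7 nonempty subsets were checked; York and Vance is lowest.)

Open York and Vance; minimum total cost 135.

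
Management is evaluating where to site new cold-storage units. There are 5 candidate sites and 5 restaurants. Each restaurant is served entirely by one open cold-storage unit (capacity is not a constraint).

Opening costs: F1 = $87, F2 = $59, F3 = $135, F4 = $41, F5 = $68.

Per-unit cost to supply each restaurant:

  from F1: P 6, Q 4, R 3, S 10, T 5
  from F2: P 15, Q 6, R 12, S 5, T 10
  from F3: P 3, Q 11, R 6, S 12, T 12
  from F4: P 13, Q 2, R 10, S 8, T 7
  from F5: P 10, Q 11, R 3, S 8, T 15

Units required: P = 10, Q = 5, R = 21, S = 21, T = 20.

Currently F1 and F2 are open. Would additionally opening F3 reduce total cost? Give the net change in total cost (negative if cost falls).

Current service cost with {F1, F2}: 348.
Adding F3: each restaurant re-picks its cheapest; new service cost 318, saving 30.
Extra fixed cost: 135. Net change = 135 − 30 = 105.
(Totals: 494 → 599.)

No — net change +105 (cost rises by 105).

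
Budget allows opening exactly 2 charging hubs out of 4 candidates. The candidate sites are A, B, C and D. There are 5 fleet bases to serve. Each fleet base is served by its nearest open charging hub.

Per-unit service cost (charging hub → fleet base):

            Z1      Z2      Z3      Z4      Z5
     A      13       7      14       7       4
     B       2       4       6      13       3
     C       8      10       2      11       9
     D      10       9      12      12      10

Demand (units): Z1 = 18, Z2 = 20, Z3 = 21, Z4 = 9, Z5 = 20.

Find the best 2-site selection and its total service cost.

With exactly 2 open, each fleet base uses its cheapest among the chosen.
{B, C}: Z1→B 2·18=36, Z2→B 4·20=80, Z3→C 2·21=42, Z4→C 11·9=99, Z5→B 3·20=60. Service cost 317.
{A, B}: service cost 365
{B, D}: service cost 410
Among all 6 size-2 choices, {B, C} is lowest.

Choose B and C; total service cost 317.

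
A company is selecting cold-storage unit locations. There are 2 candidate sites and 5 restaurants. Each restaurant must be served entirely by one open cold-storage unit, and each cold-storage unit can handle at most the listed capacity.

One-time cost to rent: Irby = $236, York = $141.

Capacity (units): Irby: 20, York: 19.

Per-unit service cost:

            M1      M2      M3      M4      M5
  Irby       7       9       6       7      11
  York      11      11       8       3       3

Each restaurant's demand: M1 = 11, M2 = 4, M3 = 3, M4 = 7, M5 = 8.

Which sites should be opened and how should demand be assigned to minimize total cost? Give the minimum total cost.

Minimum total cost: 553

Open {Irby, York}: M1→Irby 7·11=77, M2→Irby 9·4=36, M3→Irby 6·3=18, M4→York 3·7=21, M5→York 3·8=24.
Loads: Irby carries 18/20, York carries 15/19. Service 176; fixed 377; total 553.
Next best feasible plan costs 559.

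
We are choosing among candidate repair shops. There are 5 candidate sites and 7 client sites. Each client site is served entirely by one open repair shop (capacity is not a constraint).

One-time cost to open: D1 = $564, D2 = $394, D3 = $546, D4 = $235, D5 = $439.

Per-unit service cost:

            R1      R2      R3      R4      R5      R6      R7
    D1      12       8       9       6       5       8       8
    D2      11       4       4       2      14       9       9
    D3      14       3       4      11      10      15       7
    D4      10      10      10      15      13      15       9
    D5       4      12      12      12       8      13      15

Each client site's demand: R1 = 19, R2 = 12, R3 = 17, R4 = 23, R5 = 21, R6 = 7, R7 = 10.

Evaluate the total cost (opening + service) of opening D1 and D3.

Total cost: 1811

Each client site is assigned to its cheapest site among the open ones.
{D1, D3}: R1→D1 12·19=228, R2→D3 3·12=36, R3→D3 4·17=68, R4→D1 6·23=138, R5→D1 5·21=105, R6→D1 8·7=56, R7→D3 7·10=70. Service 701; fixed 1110; total 1811.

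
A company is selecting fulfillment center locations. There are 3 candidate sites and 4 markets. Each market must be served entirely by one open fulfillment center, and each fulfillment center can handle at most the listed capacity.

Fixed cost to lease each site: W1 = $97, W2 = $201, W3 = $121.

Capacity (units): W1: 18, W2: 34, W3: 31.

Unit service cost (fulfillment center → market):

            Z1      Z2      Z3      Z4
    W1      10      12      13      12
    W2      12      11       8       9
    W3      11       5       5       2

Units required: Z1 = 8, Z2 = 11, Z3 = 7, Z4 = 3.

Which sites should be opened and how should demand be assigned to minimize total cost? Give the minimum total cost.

Open {W3}: Z1→W3 11·8=88, Z2→W3 5·11=55, Z3→W3 5·7=35, Z4→W3 2·3=6.
Loads: W3 carries 29/31. Service 184; fixed 121; total 305.
Next best feasible plan costs 394.

Minimum total cost: 305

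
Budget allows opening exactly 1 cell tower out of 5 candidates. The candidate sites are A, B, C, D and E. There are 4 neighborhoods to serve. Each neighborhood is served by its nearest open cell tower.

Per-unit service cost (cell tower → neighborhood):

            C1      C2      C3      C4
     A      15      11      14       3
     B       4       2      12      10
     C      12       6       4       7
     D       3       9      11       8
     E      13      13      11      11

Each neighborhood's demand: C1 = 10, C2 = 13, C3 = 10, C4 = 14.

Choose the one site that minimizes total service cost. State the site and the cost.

With exactly 1 open, each neighborhood uses its cheapest among the chosen.
{B}: C1→B 4·10=40, C2→B 2·13=26, C3→B 12·10=120, C4→B 10·14=140. Service cost 326.
{C}: service cost 336
{D}: service cost 369
Among all 5 size-1 choices, {B} is lowest.

Choose B only; total service cost 326.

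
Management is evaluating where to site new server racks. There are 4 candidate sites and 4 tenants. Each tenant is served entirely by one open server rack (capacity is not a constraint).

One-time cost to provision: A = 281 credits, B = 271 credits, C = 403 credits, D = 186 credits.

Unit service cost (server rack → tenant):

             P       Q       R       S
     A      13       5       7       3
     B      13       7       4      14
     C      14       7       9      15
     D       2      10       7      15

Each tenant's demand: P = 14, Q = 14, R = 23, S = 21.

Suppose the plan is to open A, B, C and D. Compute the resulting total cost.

Total cost: 1394

Each tenant is assigned to its cheapest site among the open ones.
{A, B, C, D}: P→D 2·14=28, Q→A 5·14=70, R→B 4·23=92, S→A 3·21=63. Service 253; fixed 1141; total 1394.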